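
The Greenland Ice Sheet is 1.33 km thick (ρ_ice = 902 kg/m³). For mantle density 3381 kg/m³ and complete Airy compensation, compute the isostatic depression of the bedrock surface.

Balancing pressure at the compensation depth: the ice load ρ_ice t is balanced by mantle displaced below, ρ_m s.
s = t ρ_ice / ρ_m = 1.33 km × 902/3381 = 0.355 km.

0.355 km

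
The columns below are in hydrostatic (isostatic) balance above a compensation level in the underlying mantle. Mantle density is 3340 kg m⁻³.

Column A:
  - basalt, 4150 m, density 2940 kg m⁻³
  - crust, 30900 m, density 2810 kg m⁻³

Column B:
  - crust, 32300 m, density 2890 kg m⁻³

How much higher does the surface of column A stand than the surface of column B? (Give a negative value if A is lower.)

1050 m

For any compensation level in the mantle, the mantle terms cancel and isostasy reduces to e = (Σt_A − Σt_B) − (Σ(ρt)_A − Σ(ρt)_B) / ρ_m.
Σt_A = 35050 m; Σt_B = 32300 m; Σ(ρt)_A = 99030000; Σ(ρt)_B = 93347000 (in m·kg m⁻³).
e = (35050 − 32300) − (99030000 − 93347000) / 3340 = 1050 m.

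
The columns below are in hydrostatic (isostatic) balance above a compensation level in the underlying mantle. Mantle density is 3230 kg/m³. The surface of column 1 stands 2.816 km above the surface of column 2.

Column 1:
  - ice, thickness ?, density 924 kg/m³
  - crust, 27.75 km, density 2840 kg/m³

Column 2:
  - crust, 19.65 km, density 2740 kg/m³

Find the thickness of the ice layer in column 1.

3.43 km

Take the compensation level at the base of the deeper column (depth z_c below the surface of column 1) and equate Σ ρ_i t_i down to z_c; mantle fills any gap and the z_c terms cancel.
Column 1: x×924 + 27.75×2840 + (z_c − 27.75 − x)×3230
Column 2: 2.816×0 + 19.65×2740 + (z_c − 2.816 − 19.65)×3230
The z_c×3230 term appears on both sides and cancels. Collect the known terms of each column as K = Σ(ρt)_known − 3230 × (depth of known layers): K_1 = 78810 − 3230×27.75 = −10822.5; K_2 = 53841 − 3230×(2.816 + 19.65) = −18724.18.
Balance: K_1 − x×(3230 − 924) = K_2, so x = (K_1 − K_2)/(3230 − 924) = 7901.68/2306 = 3.43 km.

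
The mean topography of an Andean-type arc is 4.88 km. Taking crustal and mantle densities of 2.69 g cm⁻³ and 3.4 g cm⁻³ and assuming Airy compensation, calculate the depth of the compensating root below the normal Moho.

For local isostatic compensation: the weight of the topography is balanced by the buoyancy of the root, ρ_c h = (ρ_m − ρ_c) r.
r = h · ρ_c / (ρ_m − ρ_c) = 4.88 km × 2.69 / (3.4 − 2.69) = 18.5 km.

18.5 km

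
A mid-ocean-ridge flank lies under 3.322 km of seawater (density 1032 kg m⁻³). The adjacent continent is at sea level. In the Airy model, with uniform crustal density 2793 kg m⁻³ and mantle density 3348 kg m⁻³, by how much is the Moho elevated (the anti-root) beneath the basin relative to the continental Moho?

In Airy isostatic equilibrium: replacing crust with seawater at the top is compensated by replacing crust with mantle at the base: d (ρ_c − ρ_w) = a (ρ_m − ρ_c).
a = d (ρ_c − ρ_w)/(ρ_m − ρ_c) = 3.322 km × 1761/555 = 10.5 km.

10.5 km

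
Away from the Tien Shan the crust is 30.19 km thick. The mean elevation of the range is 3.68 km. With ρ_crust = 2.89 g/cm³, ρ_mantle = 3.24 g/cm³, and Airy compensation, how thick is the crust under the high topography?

Root depth r = h ρ_c / (ρ_m − ρ_c) = 3.68 km × 2.89 / 0.35 = 30.39 km.
Total thickness = T + h + r = 30.19 km + 3.68 km + 30.39 km = 64.3 km.

64.3 km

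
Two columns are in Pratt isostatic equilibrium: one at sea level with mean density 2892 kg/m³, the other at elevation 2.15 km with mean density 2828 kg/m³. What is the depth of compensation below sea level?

95 km

ρ_ref D = ρ (D + h) → D (ρ_ref − ρ) = ρ h.
D = ρ h/(ρ_ref − ρ) = 2828 × 2.15 km/(2892 − 2828) = 95 km.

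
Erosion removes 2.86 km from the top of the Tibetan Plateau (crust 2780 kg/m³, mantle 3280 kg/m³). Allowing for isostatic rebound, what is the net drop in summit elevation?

0.436 km

Rebound u = e ρ_c/ρ_m = 2.86 km × 2780/3280 = 2.424 km.
Net surface drop = e − u = 2.86 km − 2.424 km = e (ρ_m − ρ_c)/ρ_m = 0.436 km.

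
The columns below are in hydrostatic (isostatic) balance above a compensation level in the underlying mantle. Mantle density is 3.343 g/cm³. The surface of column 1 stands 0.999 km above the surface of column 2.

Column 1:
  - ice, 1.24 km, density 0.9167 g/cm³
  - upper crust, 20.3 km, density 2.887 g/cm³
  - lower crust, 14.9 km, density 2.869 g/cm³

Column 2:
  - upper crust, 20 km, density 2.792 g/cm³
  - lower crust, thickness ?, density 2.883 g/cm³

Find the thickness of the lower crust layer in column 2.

Take the compensation level at the base of the deeper column (depth z_c below the surface of column 1) and equate Σ ρ_i t_i down to z_c; mantle fills any gap and the z_c terms cancel.
Column 1: 1.24×0.9167 + 20.3×2.887 + 14.9×2.869 + (z_c − 36.44)×3.343
Column 2: 0.999×0 + 20×2.792 + x×2.883 + (z_c − 0.999 − 20 − x)×3.343
The z_c×3.343 term appears on both sides and cancels. Collect the known terms of each column as K = Σ(ρt)_known − 3.343 × (depth of known layers): K_1 = 102.490908 − 3.343×36.44 = −19.328012; K_2 = 55.84 − 3.343×(0.999 + 20) = −14.359657.
Balance: K_1 = K_2 − x×(3.343 − 2.883), so x = (K_2 − K_1)/(3.343 − 2.883) = 4.96835/0.46 = 10.8 km.

10.8 km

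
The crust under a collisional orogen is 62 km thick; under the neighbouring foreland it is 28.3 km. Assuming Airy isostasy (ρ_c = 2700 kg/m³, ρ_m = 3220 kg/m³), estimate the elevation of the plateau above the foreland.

Excess crust Δ = 62 km − 28.3 km = 33.7 km, split between elevation h and root r with h + r = Δ.
Airy balance ρ_c h = (ρ_m − ρ_c) r gives r = h ρ_c/(ρ_m − ρ_c), so h (1 + ρ_c/(ρ_m − ρ_c)) = Δ, i.e. h = Δ (ρ_m − ρ_c)/ρ_m.
h = 33.7 km × 520/3220 = 5.44 km.

5.44 km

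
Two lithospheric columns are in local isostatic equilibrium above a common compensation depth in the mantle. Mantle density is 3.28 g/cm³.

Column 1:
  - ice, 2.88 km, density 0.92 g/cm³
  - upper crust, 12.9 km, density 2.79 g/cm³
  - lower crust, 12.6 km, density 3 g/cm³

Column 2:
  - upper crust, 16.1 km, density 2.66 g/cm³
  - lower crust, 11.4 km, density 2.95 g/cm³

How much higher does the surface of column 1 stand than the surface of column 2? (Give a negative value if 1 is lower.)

For any compensation level in the mantle, the mantle terms cancel and isostasy reduces to e = (Σt_1 − Σt_2) − (Σ(ρt)_1 − Σ(ρt)_2) / ρ_m.
Σt_1 = 28.38 km; Σt_2 = 27.5 km; Σ(ρt)_1 = 76.4406; Σ(ρt)_2 = 76.456 (in km·g/cm³).
e = (28.38 − 27.5) − (76.4406 − 76.456) / 3.28 = 0.885 km.

0.885 km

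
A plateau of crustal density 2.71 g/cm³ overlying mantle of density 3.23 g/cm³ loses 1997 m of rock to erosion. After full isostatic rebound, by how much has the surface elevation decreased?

321 m

Rebound u = e ρ_c/ρ_m = 1997 m × 2.71/3.23 = 1676 m.
Net surface drop = e − u = 1997 m − 1676 m = e (ρ_m − ρ_c)/ρ_m = 321 m.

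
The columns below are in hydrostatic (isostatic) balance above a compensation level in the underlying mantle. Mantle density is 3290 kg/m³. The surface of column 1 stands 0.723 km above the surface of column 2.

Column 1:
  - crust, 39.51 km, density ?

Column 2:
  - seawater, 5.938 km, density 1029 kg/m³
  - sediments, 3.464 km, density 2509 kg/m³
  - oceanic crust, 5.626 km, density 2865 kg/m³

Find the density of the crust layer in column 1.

2760 kg/m³

Take the compensation level at the base of the deeper column (depth z_c below the surface of column 1) and equate Σ ρ_i t_i down to z_c; mantle fills any gap and the z_c terms cancel.
Column 1: 39.51×ρ + (z_c − 39.51)×3290
Column 2: 0.723×0 + 5.938×1029 + 3.464×2509 + 5.626×2865 + (z_c − 0.723 − 15.028)×3290
The z_c×3290 term appears on both sides and cancels. Collect the known terms of each column as K = Σ(ρt)_known − 3290 × (depth of known layers): K_1 = 0 − 3290×39.51 = −129987.9; K_2 = 30919.868 − 3290×(0.723 + 15.028) = −20900.922.
Balance: K_1 + 39.51×ρ = K_2, so ρ = (K_2 − K_1)/39.51 = 109087/39.51 = 2760 kg/m³.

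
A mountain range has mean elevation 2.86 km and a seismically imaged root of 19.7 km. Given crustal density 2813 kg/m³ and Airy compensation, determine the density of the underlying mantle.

Airy balance: ρ_c h = (ρ_m − ρ_c) r → ρ_m = ρ_c (1 + h/r).
ρ_m = 2813 × (1 + 2.86 km/19.7 km) = 3220 kg/m³.

3220 kg/m³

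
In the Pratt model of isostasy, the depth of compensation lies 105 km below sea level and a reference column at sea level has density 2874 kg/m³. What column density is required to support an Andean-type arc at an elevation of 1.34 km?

Pratt balance: ρ_ref D = ρ (D + h).
ρ = ρ_ref D/(D + h) = 2874 × 105 km/(105 km + 1.34 km) = 2840 kg/m³.

2840 kg/m³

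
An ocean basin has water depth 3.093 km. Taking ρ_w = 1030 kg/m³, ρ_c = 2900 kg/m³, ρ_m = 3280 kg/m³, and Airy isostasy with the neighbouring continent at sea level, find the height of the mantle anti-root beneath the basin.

For local isostatic compensation: replacing crust with seawater at the top is compensated by replacing crust with mantle at the base: d (ρ_c − ρ_w) = a (ρ_m − ρ_c).
a = d (ρ_c − ρ_w)/(ρ_m − ρ_c) = 3.093 km × 1870/380 = 15.2 km.

15.2 km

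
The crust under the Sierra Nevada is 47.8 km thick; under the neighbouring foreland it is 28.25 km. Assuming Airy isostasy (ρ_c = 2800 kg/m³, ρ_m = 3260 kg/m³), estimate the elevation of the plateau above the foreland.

Excess crust Δ = 47.8 km − 28.25 km = 19.55 km, split between elevation h and root r with h + r = Δ.
Airy balance ρ_c h = (ρ_m − ρ_c) r gives r = h ρ_c/(ρ_m − ρ_c), so h (1 + ρ_c/(ρ_m − ρ_c)) = Δ, i.e. h = Δ (ρ_m − ρ_c)/ρ_m.
h = 19.55 km × 460/3260 = 2.76 km.

2.76 km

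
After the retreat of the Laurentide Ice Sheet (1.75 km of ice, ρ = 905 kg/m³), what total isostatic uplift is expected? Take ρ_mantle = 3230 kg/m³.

Removing the load lets mantle flow back in; uplift u satisfies ρ_ice t = ρ_m u.
u = t ρ_ice/ρ_m = 1.75 km × 905/3230 = 0.49 km.

0.49 km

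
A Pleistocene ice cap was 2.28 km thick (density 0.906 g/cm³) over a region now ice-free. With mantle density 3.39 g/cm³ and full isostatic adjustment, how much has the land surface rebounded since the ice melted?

0.609 km

Removing the load lets mantle flow back in; uplift u satisfies ρ_ice t = ρ_m u.
u = t ρ_ice/ρ_m = 2.28 km × 0.906/3.39 = 0.609 km.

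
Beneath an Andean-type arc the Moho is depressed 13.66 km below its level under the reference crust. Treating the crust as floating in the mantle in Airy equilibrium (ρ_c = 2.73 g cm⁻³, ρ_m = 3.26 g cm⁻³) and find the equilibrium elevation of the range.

Equating mass per unit area of the two columns: ρ_c h = (ρ_m − ρ_c) r.
h = r (ρ_m − ρ_c) / ρ_c = 13.66 km × (3.26 − 2.73) / 2.73 = 2.65 km.

2.65 km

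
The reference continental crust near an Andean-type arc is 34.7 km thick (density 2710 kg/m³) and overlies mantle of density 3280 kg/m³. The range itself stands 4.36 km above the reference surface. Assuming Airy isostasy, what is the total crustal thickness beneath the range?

59.8 km

Root depth r = h ρ_c / (ρ_m − ρ_c) = 4.36 km × 2710 / 570 = 20.73 km.
Total thickness = T + h + r = 34.7 km + 4.36 km + 20.73 km = 59.8 km.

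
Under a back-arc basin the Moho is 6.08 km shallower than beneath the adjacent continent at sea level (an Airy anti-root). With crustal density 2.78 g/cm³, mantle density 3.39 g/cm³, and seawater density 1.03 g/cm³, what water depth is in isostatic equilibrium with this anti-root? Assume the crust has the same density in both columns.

2.12 km

Replacing a thickness d of crust by seawater at the top must be balanced by replacing crust with mantle at the base: d (ρ_c − ρ_w) = a (ρ_m − ρ_c).
d = a (ρ_m − ρ_c)/(ρ_c − ρ_w) = 6.08 km × 0.61/1.75 = 2.12 km.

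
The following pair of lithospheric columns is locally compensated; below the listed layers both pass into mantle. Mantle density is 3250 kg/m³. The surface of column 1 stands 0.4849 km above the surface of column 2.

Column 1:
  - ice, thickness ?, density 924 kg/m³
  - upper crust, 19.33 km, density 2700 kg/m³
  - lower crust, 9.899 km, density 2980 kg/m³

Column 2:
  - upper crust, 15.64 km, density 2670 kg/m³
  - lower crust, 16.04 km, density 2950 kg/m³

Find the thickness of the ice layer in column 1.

0.926 km

Take the compensation level at the base of the deeper column (depth z_c below the surface of column 1) and equate Σ ρ_i t_i down to z_c; mantle fills any gap and the z_c terms cancel.
Column 1: x×924 + 19.33×2700 + 9.899×2980 + (z_c − 29.229 − x)×3250
Column 2: 0.4849×0 + 15.64×2670 + 16.04×2950 + (z_c − 0.4849 − 31.68)×3250
The z_c×3250 term appears on both sides and cancels. Collect the known terms of each column as K = Σ(ρt)_known − 3250 × (depth of known layers): K_1 = 81690.02 − 3250×29.229 = −13304.23; K_2 = 89076.8 − 3250×(0.4849 + 31.68) = −15459.125.
Balance: K_1 − x×(3250 − 924) = K_2, so x = (K_1 − K_2)/(3250 − 924) = 2154.89/2326 = 0.926 km.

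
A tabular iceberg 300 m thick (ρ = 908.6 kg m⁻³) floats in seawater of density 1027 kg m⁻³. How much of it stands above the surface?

Floating equilibrium: submerged depth d = t ρ_obj/ρ_fluid = 300 m × 908.6/1027 = 265.4 m.
Freeboard = t − d = 300 m − 265.4 m = 34.6 m.

34.6 m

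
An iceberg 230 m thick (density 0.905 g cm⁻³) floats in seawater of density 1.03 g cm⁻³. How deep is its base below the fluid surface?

202 m

Draft d = t ρ_obj/ρ_fluid = 230 m × 0.905/1.03 = 202 m.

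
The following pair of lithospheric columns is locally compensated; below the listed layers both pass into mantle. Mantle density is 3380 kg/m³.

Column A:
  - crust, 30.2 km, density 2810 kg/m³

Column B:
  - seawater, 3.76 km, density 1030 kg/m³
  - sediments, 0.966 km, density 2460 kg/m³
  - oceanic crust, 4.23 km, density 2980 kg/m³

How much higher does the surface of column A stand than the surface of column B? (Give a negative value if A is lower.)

1.72 km

For any compensation level in the mantle, the mantle terms cancel and isostasy reduces to e = (Σt_A − Σt_B) − (Σ(ρt)_A − Σ(ρt)_B) / ρ_m.
Σt_A = 30.2 km; Σt_B = 8.956 km; Σ(ρt)_A = 84862; Σ(ρt)_B = 18854.56 (in km·kg/m³).
e = (30.2 − 8.956) − (84862 − 18854.56) / 3380 = 1.72 km.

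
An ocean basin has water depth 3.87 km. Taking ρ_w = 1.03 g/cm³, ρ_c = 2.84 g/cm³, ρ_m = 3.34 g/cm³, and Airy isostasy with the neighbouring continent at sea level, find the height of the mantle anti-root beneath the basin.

Equating mass per unit area of the two columns: replacing crust with seawater at the top is compensated by replacing crust with mantle at the base: d (ρ_c − ρ_w) = a (ρ_m − ρ_c).
a = d (ρ_c − ρ_w)/(ρ_m − ρ_c) = 3.87 km × 1.81/0.5 = 14 km.

14 km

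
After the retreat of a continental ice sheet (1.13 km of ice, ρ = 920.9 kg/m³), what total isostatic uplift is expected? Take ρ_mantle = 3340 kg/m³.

Removing the load lets mantle flow back in; uplift u satisfies ρ_ice t = ρ_m u.
u = t ρ_ice/ρ_m = 1.13 km × 920.9/3340 = 0.312 km.

0.312 km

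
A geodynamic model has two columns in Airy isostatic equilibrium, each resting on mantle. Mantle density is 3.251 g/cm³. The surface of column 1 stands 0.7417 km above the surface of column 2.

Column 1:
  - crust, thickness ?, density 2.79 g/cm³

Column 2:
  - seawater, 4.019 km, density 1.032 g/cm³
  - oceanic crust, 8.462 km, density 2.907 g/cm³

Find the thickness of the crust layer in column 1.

Take the compensation level at the base of the deeper column (depth z_c below the surface of column 1) and equate Σ ρ_i t_i down to z_c; mantle fills any gap and the z_c terms cancel.
Column 1: x×2.79 + (z_c − 0 − x)×3.251
Column 2: 0.7417×0 + 4.019×1.032 + 8.462×2.907 + (z_c − 0.7417 − 12.481)×3.251
The z_c×3.251 term appears on both sides and cancels. Collect the known terms of each column as K = Σ(ρt)_known − 3.251 × (depth of known layers): K_1 = 0 − 3.251×0 = 0; K_2 = 28.746642 − 3.251×(0.7417 + 12.481) = −14.2403557.
Balance: K_1 − x×(3.251 − 2.79) = K_2, so x = (K_1 − K_2)/(3.251 − 2.79) = 14.2404/0.461 = 30.9 km.

30.9 km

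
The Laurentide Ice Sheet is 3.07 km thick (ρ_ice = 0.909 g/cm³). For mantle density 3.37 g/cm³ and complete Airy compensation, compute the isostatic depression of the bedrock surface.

By Archimedes' principle applied to the lithosphere: the ice load ρ_ice t is balanced by mantle displaced below, ρ_m s.
s = t ρ_ice / ρ_m = 3.07 km × 0.909/3.37 = 0.828 km.

0.828 km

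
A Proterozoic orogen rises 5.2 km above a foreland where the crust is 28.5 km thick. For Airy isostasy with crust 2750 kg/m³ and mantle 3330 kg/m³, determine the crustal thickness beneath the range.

58.4 km

Root depth r = h ρ_c / (ρ_m − ρ_c) = 5.2 km × 2750 / 580 = 24.66 km.
Total thickness = T + h + r = 28.5 km + 5.2 km + 24.66 km = 58.4 km.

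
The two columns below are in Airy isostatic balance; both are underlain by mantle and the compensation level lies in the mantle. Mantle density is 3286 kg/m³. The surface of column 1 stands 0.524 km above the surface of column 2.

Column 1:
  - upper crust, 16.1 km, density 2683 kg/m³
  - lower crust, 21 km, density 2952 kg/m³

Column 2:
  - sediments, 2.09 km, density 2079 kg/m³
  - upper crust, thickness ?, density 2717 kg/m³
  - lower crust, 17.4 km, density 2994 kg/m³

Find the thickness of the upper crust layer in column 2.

13 km

Take the compensation level at the base of the deeper column (depth z_c below the surface of column 1) and equate Σ ρ_i t_i down to z_c; mantle fills any gap and the z_c terms cancel.
Column 1: 16.1×2683 + 21×2952 + (z_c − 37.1)×3286
Column 2: 0.524×0 + 2.09×2079 + x×2717 + 17.4×2994 + (z_c − 0.524 − 19.49 − x)×3286
The z_c×3286 term appears on both sides and cancels. Collect the known terms of each column as K = Σ(ρt)_known − 3286 × (depth of known layers): K_1 = 105188.3 − 3286×37.1 = −16722.3; K_2 = 56440.71 − 3286×(0.524 + 19.49) = −9325.294.
Balance: K_1 = K_2 − x×(3286 − 2717), so x = (K_2 − K_1)/(3286 − 2717) = 7397.01/569 = 13 km.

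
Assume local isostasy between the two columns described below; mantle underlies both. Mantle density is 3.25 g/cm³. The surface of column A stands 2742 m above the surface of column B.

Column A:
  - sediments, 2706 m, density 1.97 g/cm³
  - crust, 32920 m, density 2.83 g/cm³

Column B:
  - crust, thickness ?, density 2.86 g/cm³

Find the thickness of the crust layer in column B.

Take the compensation level at the base of the deeper column (depth z_c below the surface of column A) and equate Σ ρ_i t_i down to z_c; mantle fills any gap and the z_c terms cancel.
Column A: 2706×1.97 + 32920×2.83 + (z_c − 35626)×3.25
Column B: 2742×0 + x×2.86 + (z_c − 2742 − 0 − x)×3.25
The z_c×3.25 term appears on both sides and cancels. Collect the known terms of each column as K = Σ(ρt)_known − 3.25 × (depth of known layers): K_A = 98494.42 − 3.25×35626 = −17290.08; K_B = 0 − 3.25×(2742 + 0) = −8911.5.
Balance: K_A = K_B − x×(3.25 − 2.86), so x = (K_B − K_A)/(3.25 − 2.86) = 8378.58/0.39 = 21500 m.

21500 m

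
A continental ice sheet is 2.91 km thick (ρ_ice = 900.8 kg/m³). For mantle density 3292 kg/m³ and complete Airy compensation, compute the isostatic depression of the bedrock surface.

For local isostatic compensation: the ice load ρ_ice t is balanced by mantle displaced below, ρ_m s.
s = t ρ_ice / ρ_m = 2.91 km × 900.8/3292 = 0.796 km.

0.796 km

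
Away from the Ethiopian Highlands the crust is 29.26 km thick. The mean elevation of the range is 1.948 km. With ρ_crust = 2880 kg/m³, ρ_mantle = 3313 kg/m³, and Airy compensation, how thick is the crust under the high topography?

44.2 km

Root depth r = h ρ_c / (ρ_m − ρ_c) = 1.948 km × 2880 / 433 = 12.96 km.
Total thickness = T + h + r = 29.26 km + 1.948 km + 12.96 km = 44.2 km.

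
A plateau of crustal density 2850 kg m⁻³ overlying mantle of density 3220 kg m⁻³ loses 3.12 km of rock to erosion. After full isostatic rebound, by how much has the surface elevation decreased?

0.359 km

Rebound u = e ρ_c/ρ_m = 3.12 km × 2850/3220 = 2.761 km.
Net surface drop = e − u = 3.12 km − 2.761 km = e (ρ_m − ρ_c)/ρ_m = 0.359 km.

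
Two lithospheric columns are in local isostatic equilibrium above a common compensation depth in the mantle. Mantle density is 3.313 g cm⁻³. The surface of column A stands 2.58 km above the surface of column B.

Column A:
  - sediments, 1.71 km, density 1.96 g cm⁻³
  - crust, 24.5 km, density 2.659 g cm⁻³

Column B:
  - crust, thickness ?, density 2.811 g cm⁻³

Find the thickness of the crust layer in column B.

19.5 km

Take the compensation level at the base of the deeper column (depth z_c below the surface of column A) and equate Σ ρ_i t_i down to z_c; mantle fills any gap and the z_c terms cancel.
Column A: 1.71×1.96 + 24.5×2.659 + (z_c − 26.21)×3.313
Column B: 2.58×0 + x×2.811 + (z_c − 2.58 − 0 − x)×3.313
The z_c×3.313 term appears on both sides and cancels. Collect the known terms of each column as K = Σ(ρt)_known − 3.313 × (depth of known layers): K_A = 68.4971 − 3.313×26.21 = −18.33663; K_B = 0 − 3.313×(2.58 + 0) = −8.54754.
Balance: K_A = K_B − x×(3.313 − 2.811), so x = (K_B − K_A)/(3.313 − 2.811) = 9.78909/0.502 = 19.5 km.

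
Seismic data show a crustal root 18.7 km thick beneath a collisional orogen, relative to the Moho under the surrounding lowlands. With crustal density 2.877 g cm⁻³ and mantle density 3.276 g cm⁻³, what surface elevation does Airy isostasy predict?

For local isostatic compensation: ρ_c h = (ρ_m − ρ_c) r.
h = r (ρ_m − ρ_c) / ρ_c = 18.7 km × (3.276 − 2.877) / 2.877 = 2.59 km.

2.59 km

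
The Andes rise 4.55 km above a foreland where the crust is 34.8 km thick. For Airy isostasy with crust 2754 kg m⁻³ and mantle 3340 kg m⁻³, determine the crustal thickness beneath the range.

60.7 km

Root depth r = h ρ_c / (ρ_m − ρ_c) = 4.55 km × 2754 / 586 = 21.38 km.
Total thickness = T + h + r = 34.8 km + 4.55 km + 21.38 km = 60.7 km.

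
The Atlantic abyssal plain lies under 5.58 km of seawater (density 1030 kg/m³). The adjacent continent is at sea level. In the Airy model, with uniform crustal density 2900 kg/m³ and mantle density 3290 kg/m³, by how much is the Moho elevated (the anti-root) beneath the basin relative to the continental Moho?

Equating mass per unit area of the two columns: replacing crust with seawater at the top is compensated by replacing crust with mantle at the base: d (ρ_c − ρ_w) = a (ρ_m − ρ_c).
a = d (ρ_c − ρ_w)/(ρ_m − ρ_c) = 5.58 km × 1870/390 = 26.8 km.

26.8 km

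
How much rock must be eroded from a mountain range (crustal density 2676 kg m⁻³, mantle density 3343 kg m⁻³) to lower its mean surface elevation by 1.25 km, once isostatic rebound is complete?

6.26 km

Net drop Δ = e − u = e − e ρ_c/ρ_m = e (ρ_m − ρ_c)/ρ_m.
e = Δ ρ_m/(ρ_m − ρ_c) = 1.25 km × 3343/667 = 6.26 km.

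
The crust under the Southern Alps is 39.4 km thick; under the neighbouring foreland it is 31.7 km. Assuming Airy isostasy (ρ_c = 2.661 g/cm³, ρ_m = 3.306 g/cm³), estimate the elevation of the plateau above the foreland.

1.5 km

Excess crust Δ = 39.4 km − 31.7 km = 7.7 km, split between elevation h and root r with h + r = Δ.
Airy balance ρ_c h = (ρ_m − ρ_c) r gives r = h ρ_c/(ρ_m − ρ_c), so h (1 + ρ_c/(ρ_m − ρ_c)) = Δ, i.e. h = Δ (ρ_m − ρ_c)/ρ_m.
h = 7.7 km × 0.645/3.306 = 1.5 km.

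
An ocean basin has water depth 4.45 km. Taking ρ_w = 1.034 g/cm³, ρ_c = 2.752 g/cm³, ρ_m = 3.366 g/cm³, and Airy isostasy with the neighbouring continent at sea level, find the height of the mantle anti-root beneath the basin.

In Airy isostatic equilibrium: replacing crust with seawater at the top is compensated by replacing crust with mantle at the base: d (ρ_c − ρ_w) = a (ρ_m − ρ_c).
a = d (ρ_c − ρ_w)/(ρ_m − ρ_c) = 4.45 km × 1.718/0.614 = 12.5 km.

12.5 km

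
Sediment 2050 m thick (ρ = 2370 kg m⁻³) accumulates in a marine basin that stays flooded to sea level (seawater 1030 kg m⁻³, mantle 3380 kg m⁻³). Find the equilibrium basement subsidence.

1170 m

Submarine loading: the sediment displaces seawater, and the subsidence is in turn flooded, so s (ρ_m − ρ_w) = t (ρ_sed − ρ_w).
s = 2050 m × (2370 − 1030) / (3380 − 1030) = 1170 m.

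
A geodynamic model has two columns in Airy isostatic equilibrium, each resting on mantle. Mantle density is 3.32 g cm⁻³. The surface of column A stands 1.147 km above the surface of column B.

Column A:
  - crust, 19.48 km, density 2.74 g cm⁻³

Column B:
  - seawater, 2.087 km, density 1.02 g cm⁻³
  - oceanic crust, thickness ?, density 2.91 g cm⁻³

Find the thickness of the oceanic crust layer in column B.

6.56 km

Take the compensation level at the base of the deeper column (depth z_c below the surface of column A) and equate Σ ρ_i t_i down to z_c; mantle fills any gap and the z_c terms cancel.
Column A: 19.48×2.74 + (z_c − 19.48)×3.32
Column B: 1.147×0 + 2.087×1.02 + x×2.91 + (z_c − 1.147 − 2.087 − x)×3.32
The z_c×3.32 term appears on both sides and cancels. Collect the known terms of each column as K = Σ(ρt)_known − 3.32 × (depth of known layers): K_A = 53.3752 − 3.32×19.48 = −11.2984; K_B = 2.12874 − 3.32×(1.147 + 2.087) = −8.60814.
Balance: K_A = K_B − x×(3.32 − 2.91), so x = (K_B − K_A)/(3.32 − 2.91) = 2.69026/0.41 = 6.56 km.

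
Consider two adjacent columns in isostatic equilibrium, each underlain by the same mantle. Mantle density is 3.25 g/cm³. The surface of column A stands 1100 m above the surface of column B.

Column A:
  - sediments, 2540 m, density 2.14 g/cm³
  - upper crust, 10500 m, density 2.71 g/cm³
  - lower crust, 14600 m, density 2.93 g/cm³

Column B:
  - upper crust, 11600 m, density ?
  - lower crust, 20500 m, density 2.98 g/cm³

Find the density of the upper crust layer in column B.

Take the compensation level at the base of the deeper column (depth z_c below the surface of column A) and equate Σ ρ_i t_i down to z_c; mantle fills any gap and the z_c terms cancel.
Column A: 2540×2.14 + 10500×2.71 + 14600×2.93 + (z_c − 27640)×3.25
Column B: 1100×0 + 11600×ρ + 20500×2.98 + (z_c − 1100 − 32100)×3.25
The z_c×3.25 term appears on both sides and cancels. Collect the known terms of each column as K = Σ(ρt)_known − 3.25 × (depth of known layers): K_A = 76668.6 − 3.25×27640 = −13161.4; K_B = 61090 − 3.25×(1100 + 32100) = −46810.
Balance: K_A = K_B + 11600×ρ, so ρ = (K_A − K_B)/11600 = 33648.6/11600 = 2.9 g/cm³.

2.9 g/cm³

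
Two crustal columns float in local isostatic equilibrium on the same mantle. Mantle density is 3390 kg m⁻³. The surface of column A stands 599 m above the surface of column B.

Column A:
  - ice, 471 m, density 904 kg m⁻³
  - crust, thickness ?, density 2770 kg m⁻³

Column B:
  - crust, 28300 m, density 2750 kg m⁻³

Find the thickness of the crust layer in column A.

Take the compensation level at the base of the deeper column (depth z_c below the surface of column A) and equate Σ ρ_i t_i down to z_c; mantle fills any gap and the z_c terms cancel.
Column A: 471×904 + x×2770 + (z_c − 471 − x)×3390
Column B: 599×0 + 28300×2750 + (z_c − 599 − 28300)×3390
The z_c×3390 term appears on both sides and cancels. Collect the known terms of each column as K = Σ(ρt)_known − 3390 × (depth of known layers): K_A = 425784 − 3390×471 = −1170906; K_B = 77825000 − 3390×(599 + 28300) = −20142610.
Balance: K_A − x×(3390 − 2770) = K_B, so x = (K_A − K_B)/(3390 − 2770) = 18971700/620 = 30600 m.

30600 m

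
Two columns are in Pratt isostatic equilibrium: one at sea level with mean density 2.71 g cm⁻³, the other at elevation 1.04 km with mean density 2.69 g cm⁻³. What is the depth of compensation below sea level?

140 km

ρ_ref D = ρ (D + h) → D (ρ_ref − ρ) = ρ h.
D = ρ h/(ρ_ref − ρ) = 2.69 × 1.04 km/(2.71 − 2.69) = 140 km.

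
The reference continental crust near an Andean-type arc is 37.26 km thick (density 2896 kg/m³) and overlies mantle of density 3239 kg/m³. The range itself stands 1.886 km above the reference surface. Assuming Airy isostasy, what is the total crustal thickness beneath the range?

Root depth r = h ρ_c / (ρ_m − ρ_c) = 1.886 km × 2896 / 343 = 15.92 km.
Total thickness = T + h + r = 37.26 km + 1.886 km + 15.92 km = 55.1 km.

55.1 km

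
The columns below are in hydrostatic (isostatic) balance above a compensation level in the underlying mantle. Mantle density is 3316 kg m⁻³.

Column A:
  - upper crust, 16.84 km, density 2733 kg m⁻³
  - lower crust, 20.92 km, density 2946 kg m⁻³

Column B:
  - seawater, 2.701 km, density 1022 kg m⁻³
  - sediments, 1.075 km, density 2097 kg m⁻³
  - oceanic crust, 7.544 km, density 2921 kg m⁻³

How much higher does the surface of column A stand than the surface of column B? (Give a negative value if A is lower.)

For any compensation level in the mantle, the mantle terms cancel and isostasy reduces to e = (Σt_A − Σt_B) − (Σ(ρt)_A − Σ(ρt)_B) / ρ_m.
Σt_A = 37.76 km; Σt_B = 11.32 km; Σ(ρt)_A = 107654.04; Σ(ρt)_B = 27050.721 (in km·kg m⁻³).
e = (37.76 − 11.32) − (107654.04 − 27050.721) / 3316 = 2.13 km.

2.13 km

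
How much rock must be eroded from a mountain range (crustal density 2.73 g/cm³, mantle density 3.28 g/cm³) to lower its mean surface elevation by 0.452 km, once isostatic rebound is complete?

2.7 km

Net drop Δ = e − u = e − e ρ_c/ρ_m = e (ρ_m − ρ_c)/ρ_m.
e = Δ ρ_m/(ρ_m − ρ_c) = 0.452 km × 3.28/0.55 = 2.7 km.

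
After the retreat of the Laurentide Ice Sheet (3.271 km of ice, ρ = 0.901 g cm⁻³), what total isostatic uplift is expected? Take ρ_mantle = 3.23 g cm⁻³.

Removing the load lets mantle flow back in; uplift u satisfies ρ_ice t = ρ_m u.
u = t ρ_ice/ρ_m = 3.271 km × 0.901/3.23 = 0.912 km.

0.912 km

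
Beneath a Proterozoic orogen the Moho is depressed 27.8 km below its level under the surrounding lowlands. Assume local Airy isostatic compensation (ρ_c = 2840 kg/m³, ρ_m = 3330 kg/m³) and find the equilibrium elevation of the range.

4.8 km

For local isostatic compensation: ρ_c h = (ρ_m − ρ_c) r.
h = r (ρ_m − ρ_c) / ρ_c = 27.8 km × (3330 − 2840) / 2840 = 4.8 km.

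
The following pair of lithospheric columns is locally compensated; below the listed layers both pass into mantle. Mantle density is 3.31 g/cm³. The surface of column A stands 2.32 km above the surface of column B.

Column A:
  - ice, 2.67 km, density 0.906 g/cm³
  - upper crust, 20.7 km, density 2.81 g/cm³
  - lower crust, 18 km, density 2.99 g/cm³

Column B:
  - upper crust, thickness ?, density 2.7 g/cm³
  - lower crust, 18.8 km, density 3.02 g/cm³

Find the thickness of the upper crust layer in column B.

15.4 km

Take the compensation level at the base of the deeper column (depth z_c below the surface of column A) and equate Σ ρ_i t_i down to z_c; mantle fills any gap and the z_c terms cancel.
Column A: 2.67×0.906 + 20.7×2.81 + 18×2.99 + (z_c − 41.37)×3.31
Column B: 2.32×0 + x×2.7 + 18.8×3.02 + (z_c − 2.32 − 18.8 − x)×3.31
The z_c×3.31 term appears on both sides and cancels. Collect the known terms of each column as K = Σ(ρt)_known − 3.31 × (depth of known layers): K_A = 114.40602 − 3.31×41.37 = −22.52868; K_B = 56.776 − 3.31×(2.32 + 18.8) = −13.1312.
Balance: K_A = K_B − x×(3.31 − 2.7), so x = (K_B − K_A)/(3.31 − 2.7) = 9.39748/0.61 = 15.4 km.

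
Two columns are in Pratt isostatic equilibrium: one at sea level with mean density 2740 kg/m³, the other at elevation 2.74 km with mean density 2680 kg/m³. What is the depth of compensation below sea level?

122 km

ρ_ref D = ρ (D + h) → D (ρ_ref − ρ) = ρ h.
D = ρ h/(ρ_ref − ρ) = 2680 × 2.74 km/(2740 − 2680) = 122 km.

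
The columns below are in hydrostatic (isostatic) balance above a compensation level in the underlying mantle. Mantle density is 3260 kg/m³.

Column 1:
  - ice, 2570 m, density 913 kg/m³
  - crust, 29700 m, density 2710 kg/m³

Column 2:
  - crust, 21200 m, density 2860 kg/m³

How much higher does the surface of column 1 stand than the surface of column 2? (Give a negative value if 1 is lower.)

4260 m

For any compensation level in the mantle, the mantle terms cancel and isostasy reduces to e = (Σt_1 − Σt_2) − (Σ(ρt)_1 − Σ(ρt)_2) / ρ_m.
Σt_1 = 32270 m; Σt_2 = 21200 m; Σ(ρt)_1 = 82833410; Σ(ρt)_2 = 60632000 (in m·kg/m³).
e = (32270 − 21200) − (82833410 − 60632000) / 3260 = 4260 m.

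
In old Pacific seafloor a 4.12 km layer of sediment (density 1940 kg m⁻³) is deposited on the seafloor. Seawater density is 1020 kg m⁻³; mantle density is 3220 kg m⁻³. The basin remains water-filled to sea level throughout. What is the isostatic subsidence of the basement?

1.72 km

Submarine loading: the sediment displaces seawater, and the subsidence is in turn flooded, so s (ρ_m − ρ_w) = t (ρ_sed − ρ_w).
s = 4.12 km × (1940 − 1020) / (3220 − 1020) = 1.72 km.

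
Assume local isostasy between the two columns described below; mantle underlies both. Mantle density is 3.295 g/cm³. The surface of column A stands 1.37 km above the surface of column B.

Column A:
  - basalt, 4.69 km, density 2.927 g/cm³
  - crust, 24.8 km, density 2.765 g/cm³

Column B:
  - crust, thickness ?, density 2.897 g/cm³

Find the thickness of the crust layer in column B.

26 km

Take the compensation level at the base of the deeper column (depth z_c below the surface of column A) and equate Σ ρ_i t_i down to z_c; mantle fills any gap and the z_c terms cancel.
Column A: 4.69×2.927 + 24.8×2.765 + (z_c − 29.49)×3.295
Column B: 1.37×0 + x×2.897 + (z_c − 1.37 − 0 − x)×3.295
The z_c×3.295 term appears on both sides and cancels. Collect the known terms of each column as K = Σ(ρt)_known − 3.295 × (depth of known layers): K_A = 82.29963 − 3.295×29.49 = −14.86992; K_B = 0 − 3.295×(1.37 + 0) = −4.51415.
Balance: K_A = K_B − x×(3.295 − 2.897), so x = (K_B − K_A)/(3.295 − 2.897) = 10.3558/0.398 = 26 km.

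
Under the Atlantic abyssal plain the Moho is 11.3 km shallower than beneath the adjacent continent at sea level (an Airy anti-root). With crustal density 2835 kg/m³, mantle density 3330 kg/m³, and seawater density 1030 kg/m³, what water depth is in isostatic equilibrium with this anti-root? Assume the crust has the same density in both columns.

3.1 km

Replacing a thickness d of crust by seawater at the top must be balanced by replacing crust with mantle at the base: d (ρ_c − ρ_w) = a (ρ_m − ρ_c).
d = a (ρ_m − ρ_c)/(ρ_c − ρ_w) = 11.3 km × 495/1805 = 3.1 km.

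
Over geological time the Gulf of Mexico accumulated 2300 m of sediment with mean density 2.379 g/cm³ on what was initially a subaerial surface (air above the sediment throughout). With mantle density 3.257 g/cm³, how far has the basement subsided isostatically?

Subaerial load: s = t ρ_sed / ρ_m = 2300 m × 2.379/3.257 = 1680 m.

1680 m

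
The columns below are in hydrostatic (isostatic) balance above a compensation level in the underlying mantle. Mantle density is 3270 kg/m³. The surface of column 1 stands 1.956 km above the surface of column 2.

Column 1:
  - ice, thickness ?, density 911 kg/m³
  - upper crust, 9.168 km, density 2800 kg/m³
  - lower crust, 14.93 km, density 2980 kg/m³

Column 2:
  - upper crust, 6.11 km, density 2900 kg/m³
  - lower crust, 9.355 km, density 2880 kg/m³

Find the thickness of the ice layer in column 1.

1.55 km

Take the compensation level at the base of the deeper column (depth z_c below the surface of column 1) and equate Σ ρ_i t_i down to z_c; mantle fills any gap and the z_c terms cancel.
Column 1: x×911 + 9.168×2800 + 14.93×2980 + (z_c − 24.098 − x)×3270
Column 2: 1.956×0 + 6.11×2900 + 9.355×2880 + (z_c − 1.956 − 15.465)×3270
The z_c×3270 term appears on both sides and cancels. Collect the known terms of each column as K = Σ(ρt)_known − 3270 × (depth of known layers): K_1 = 70161.8 − 3270×24.098 = −8638.66; K_2 = 44661.4 − 3270×(1.956 + 15.465) = −12305.27.
Balance: K_1 − x×(3270 − 911) = K_2, so x = (K_1 − K_2)/(3270 − 911) = 3666.61/2359 = 1.55 km.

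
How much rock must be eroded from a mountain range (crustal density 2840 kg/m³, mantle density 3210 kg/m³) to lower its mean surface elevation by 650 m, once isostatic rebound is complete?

5640 m

Net drop Δ = e − u = e − e ρ_c/ρ_m = e (ρ_m − ρ_c)/ρ_m.
e = Δ ρ_m/(ρ_m − ρ_c) = 650 m × 3210/370 = 5640 m.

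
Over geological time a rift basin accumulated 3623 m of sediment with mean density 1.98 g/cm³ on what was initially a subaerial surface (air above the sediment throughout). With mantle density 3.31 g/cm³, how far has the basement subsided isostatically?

Subaerial load: s = t ρ_sed / ρ_m = 3623 m × 1.98/3.31 = 2170 m.

2170 m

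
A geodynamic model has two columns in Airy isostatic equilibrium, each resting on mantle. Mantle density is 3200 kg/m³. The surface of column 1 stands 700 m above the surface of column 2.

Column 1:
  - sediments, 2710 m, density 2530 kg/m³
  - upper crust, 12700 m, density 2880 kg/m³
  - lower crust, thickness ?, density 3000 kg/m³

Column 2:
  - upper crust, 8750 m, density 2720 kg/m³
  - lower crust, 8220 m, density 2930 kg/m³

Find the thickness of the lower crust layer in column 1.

Take the compensation level at the base of the deeper column (depth z_c below the surface of column 1) and equate Σ ρ_i t_i down to z_c; mantle fills any gap and the z_c terms cancel.
Column 1: 2710×2530 + 12700×2880 + x×3000 + (z_c − 15410 − x)×3200
Column 2: 700×0 + 8750×2720 + 8220×2930 + (z_c − 700 − 16970)×3200
The z_c×3200 term appears on both sides and cancels. Collect the known terms of each column as K = Σ(ρt)_known − 3200 × (depth of known layers): K_1 = 43432300 − 3200×15410 = −5879700; K_2 = 47884600 − 3200×(700 + 16970) = −8659400.
Balance: K_1 − x×(3200 − 3000) = K_2, so x = (K_1 − K_2)/(3200 − 3000) = 2779700/200 = 13900 m.

13900 m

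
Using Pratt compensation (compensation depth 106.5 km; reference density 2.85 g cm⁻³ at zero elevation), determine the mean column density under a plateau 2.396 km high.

2.79 g cm⁻³

Pratt balance: ρ_ref D = ρ (D + h).
ρ = ρ_ref D/(D + h) = 2.85 × 106.5 km/(106.5 km + 2.396 km) = 2.79 g cm⁻³.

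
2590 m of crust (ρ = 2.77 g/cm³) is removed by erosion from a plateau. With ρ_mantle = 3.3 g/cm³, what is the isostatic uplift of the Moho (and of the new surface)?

2170 m

Unloading: uplift u = e ρ_c/ρ_m = 2590 m × 2.77/3.3 = 2170 m.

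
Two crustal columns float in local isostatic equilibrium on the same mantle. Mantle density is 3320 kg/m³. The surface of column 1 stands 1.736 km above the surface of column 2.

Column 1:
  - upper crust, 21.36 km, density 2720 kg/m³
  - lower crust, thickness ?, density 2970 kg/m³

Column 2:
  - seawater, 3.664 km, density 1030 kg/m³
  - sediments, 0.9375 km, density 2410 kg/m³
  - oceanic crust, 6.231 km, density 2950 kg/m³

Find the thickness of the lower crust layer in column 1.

Take the compensation level at the base of the deeper column (depth z_c below the surface of column 1) and equate Σ ρ_i t_i down to z_c; mantle fills any gap and the z_c terms cancel.
Column 1: 21.36×2720 + x×2970 + (z_c − 21.36 − x)×3320
Column 2: 1.736×0 + 3.664×1030 + 0.9375×2410 + 6.231×2950 + (z_c − 1.736 − 10.8325)×3320
The z_c×3320 term appears on both sides and cancels. Collect the known terms of each column as K = Σ(ρt)_known − 3320 × (depth of known layers): K_1 = 58099.2 − 3320×21.36 = −12816; K_2 = 24414.745 − 3320×(1.736 + 10.8325) = −17312.675.
Balance: K_1 − x×(3320 − 2970) = K_2, so x = (K_1 − K_2)/(3320 − 2970) = 4496.68/350 = 12.8 km.

12.8 km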